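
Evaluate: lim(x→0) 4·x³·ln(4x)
This is a 0·∞ indeterminate form.

Rewrite 0·∞ as a quotient (0/0 or ∞/∞ form), then apply L'Hôpital's rule:
  lim(x→0) 4·x³·ln(4x) = 0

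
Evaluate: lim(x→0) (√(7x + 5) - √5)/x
This is a standard limit.

Factor or rationalize the expression:
  lim(x→0) (√(7x + 5) - √5)/x = 7·sqrt(5)/10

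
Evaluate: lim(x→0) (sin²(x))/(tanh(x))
This is a 0/0 indeterminate form.

Apply L'Hôpital's rule: differentiate numerator and denominator separately.
  f(x) = sin(x)^2   ⇒   f'(x) = 2·sin(x)·cos(x)
  g(x) = tanh(x)   ⇒   g'(x) = 1 - tanh(x)^2
  lim(x→0) f'(x)/g'(x) = lim(x→0) (2·sin(x)·cos(x))/(1 - tanh(x)^2)
  = 0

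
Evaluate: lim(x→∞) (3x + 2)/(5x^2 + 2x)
This is an ∞/∞ indeterminate form.

Apply L'Hôpital's rule: differentiate numerator and denominator separately.
  f(x) = 3·x + 2   ⇒   f'(x) = 3
  g(x) = 5·x^2 + 2·x   ⇒   g'(x) = 10·x + 2
  lim(x→∞) f'(x)/g'(x) = lim(x→∞) (3)/(10·x + 2)
  = 0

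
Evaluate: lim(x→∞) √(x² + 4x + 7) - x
This is an ∞-∞ indeterminate form.

Combine fractions or rationalize to convert ∞-∞ to 0/0 form:
  lim(x→∞) √(x² + 4x + 7) - x = 2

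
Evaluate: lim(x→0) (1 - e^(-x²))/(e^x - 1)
This is a 0/0 indeterminate form.

Apply L'Hôpital's rule: differentiate numerator and denominator separately.
  f(x) = 1 - e^(-x^2)   ⇒   f'(x) = 2·x·e^(-x^2)
  g(x) = e^(x) - 1   ⇒   g'(x) = e^(x)
  lim(x→0) f'(x)/g'(x) = lim(x→0) (2·x·e^(-x^2))/(e^(x))
  = 0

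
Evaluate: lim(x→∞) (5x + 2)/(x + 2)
This is an ∞/∞ indeterminate form.

Apply L'Hôpital's rule: differentiate numerator and denominator separately.
  f(x) = 5·x + 2   ⇒   f'(x) = 5
  g(x) = x + 2   ⇒   g'(x) = 1
  lim(x→∞) f'(x)/g'(x) = lim(x→∞) (5)/(1)
  = 5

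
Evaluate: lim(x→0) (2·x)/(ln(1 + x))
This is a 0/0 indeterminate form.

Apply L'Hôpital's rule: differentiate numerator and denominator separately.
  f(x) = 2·x   ⇒   f'(x) = 2
  g(x) = ln(x + 1)   ⇒   g'(x) = 1/(x + 1)
  lim(x→0) f'(x)/g'(x) = lim(x→0) (2)/(1/(x + 1))
  = 2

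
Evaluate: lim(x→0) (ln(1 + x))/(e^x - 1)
This is a 0/0 indeterminate form.

Apply L'Hôpital's rule: differentiate numerator and denominator separately.
  f(x) = ln(x + 1)   ⇒   f'(x) = 1/(x + 1)
  g(x) = e^(x) - 1   ⇒   g'(x) = e^(x)
  lim(x→0) f'(x)/g'(x) = lim(x→0) (1/(x + 1))/(e^(x))
  = 1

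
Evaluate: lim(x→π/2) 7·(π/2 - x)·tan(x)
This is a 0·∞ indeterminate form.

Rewrite 0·∞ as a quotient (0/0 or ∞/∞ form), then apply L'Hôpital's rule:
  lim(x→π/2) 7·(π/2 - x)·tan(x) = 7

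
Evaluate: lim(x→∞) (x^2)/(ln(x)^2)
This is an ∞/∞ indeterminate form.

Apply L'Hôpital's rule: differentiate numerator and denominator separately.
  f(x) = x^2   ⇒   f'(x) = 2·x
  g(x) = ln(x)^2   ⇒   g'(x) = 2·ln(x)/x
  lim(x→∞) f'(x)/g'(x) = lim(x→∞) (2·x)/(2·ln(x)/x)
  = ∞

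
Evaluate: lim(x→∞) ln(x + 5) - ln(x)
This is an ∞-∞ indeterminate form.

Combine fractions or rationalize to convert ∞-∞ to 0/0 form:
  lim(x→∞) ln(x + 5) - ln(x) = 0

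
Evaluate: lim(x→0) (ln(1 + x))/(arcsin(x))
This is a 0/0 indeterminate form.

Apply L'Hôpital's rule: differentiate numerator and denominator separately.
  f(x) = ln(x + 1)   ⇒   f'(x) = 1/(x + 1)
  g(x) = asin(x)   ⇒   g'(x) = 1/sqrt(1 - x^2)
  lim(x→0) f'(x)/g'(x) = lim(x→0) (1/(x + 1))/(1/sqrt(1 - x^2))
  = 1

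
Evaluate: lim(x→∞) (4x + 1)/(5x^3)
This is an ∞/∞ indeterminate form.

Apply L'Hôpital's rule: differentiate numerator and denominator separately.
  f(x) = 4·x + 1   ⇒   f'(x) = 4
  g(x) = 5·x^3   ⇒   g'(x) = 15·x^2
  lim(x→∞) f'(x)/g'(x) = lim(x→∞) (4)/(15·x^2)
  = 0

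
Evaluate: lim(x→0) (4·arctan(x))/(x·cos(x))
This is a 0/0 indeterminate form.

Apply L'Hôpital's rule: differentiate numerator and denominator separately.
  f(x) = 4·atan(x)   ⇒   f'(x) = 4/(x^2 + 1)
  g(x) = x·cos(x)   ⇒   g'(x) = -x·sin(x) + cos(x)
  lim(x→0) f'(x)/g'(x) = lim(x→0) (4/(x^2 + 1))/(-x·sin(x) + cos(x))
  = 4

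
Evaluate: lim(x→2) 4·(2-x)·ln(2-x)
This is a 0·∞ indeterminate form.

Rewrite 0·∞ as a quotient (0/0 or ∞/∞ form), then apply L'Hôpital's rule:
  lim(x→2) 4·(2-x)·ln(2-x) = 0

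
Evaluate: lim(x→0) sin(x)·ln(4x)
This is a 0·∞ indeterminate form.

Rewrite 0·∞ as a quotient (0/0 or ∞/∞ form), then apply L'Hôpital's rule:
  lim(x→0) sin(x)·ln(4x) = 0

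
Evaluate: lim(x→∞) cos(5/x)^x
This is an exponential indeterminate form.

For exponential indeterminate forms, take the natural log:
  Let L = lim(x→∞) cos(5/x)^x
  Then ln(L) = lim(x→∞) [exponent × ln(base)]
  Evaluate using L'Hôpital or standard limits, then exponentiate.
  L = 1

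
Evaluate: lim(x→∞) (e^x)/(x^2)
This is an ∞/∞ indeterminate form.

Apply L'Hôpital's rule: differentiate numerator and denominator separately.
  f(x) = e^(x)   ⇒   f'(x) = e^(x)
  g(x) = x^2   ⇒   g'(x) = 2·x
  lim(x→∞) f'(x)/g'(x) = lim(x→∞) (e^(x))/(2·x)
  = ∞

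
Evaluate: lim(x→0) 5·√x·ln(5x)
This is a 0·∞ indeterminate form.

Rewrite 0·∞ as a quotient (0/0 or ∞/∞ form), then apply L'Hôpital's rule:
  lim(x→0) 5·√x·ln(5x) = 0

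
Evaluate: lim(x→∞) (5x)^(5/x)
This is an exponential indeterminate form.

For exponential indeterminate forms, take the natural log:
  Let L = lim(x→∞) (5x)^(5/x)
  Then ln(L) = lim(x→∞) [exponent × ln(base)]
  Evaluate using L'Hôpital or standard limits, then exponentiate.
  L = 1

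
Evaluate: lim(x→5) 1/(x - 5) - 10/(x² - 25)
This is an ∞-∞ indeterminate form.

Combine fractions or rationalize to convert ∞-∞ to 0/0 form:
  lim(x→5) 1/(x - 5) - 10/(x² - 25) = 1/10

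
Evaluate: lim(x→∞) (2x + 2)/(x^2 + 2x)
This is an ∞/∞ indeterminate form.

Apply L'Hôpital's rule: differentiate numerator and denominator separately.
  f(x) = 2·x + 2   ⇒   f'(x) = 2
  g(x) = x^2 + 2·x   ⇒   g'(x) = 2·x + 2
  lim(x→∞) f'(x)/g'(x) = lim(x→∞) (2)/(2·x + 2)
  = 0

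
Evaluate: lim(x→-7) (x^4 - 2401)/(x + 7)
This is a standard limit.

Factor or rationalize the expression:
  lim(x→-7) (x^4 - 2401)/(x + 7) = -1372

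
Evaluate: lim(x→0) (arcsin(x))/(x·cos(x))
This is a 0/0 indeterminate form.

Apply L'Hôpital's rule: differentiate numerator and denominator separately.
  f(x) = asin(x)   ⇒   f'(x) = 1/sqrt(1 - x^2)
  g(x) = x·cos(x)   ⇒   g'(x) = -x·sin(x) + cos(x)
  lim(x→0) f'(x)/g'(x) = lim(x→0) (1/sqrt(1 - x^2))/(-x·sin(x) + cos(x))
  = 1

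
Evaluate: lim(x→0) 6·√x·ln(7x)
This is a 0·∞ indeterminate form.

Rewrite 0·∞ as a quotient (0/0 or ∞/∞ form), then apply L'Hôpital's rule:
  lim(x→0) 6·√x·ln(7x) = 0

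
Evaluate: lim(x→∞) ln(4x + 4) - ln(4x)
This is an ∞-∞ indeterminate form.

Combine fractions or rationalize to convert ∞-∞ to 0/0 form:
  lim(x→∞) ln(4x + 4) - ln(4x) = 0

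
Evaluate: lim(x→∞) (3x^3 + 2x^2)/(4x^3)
This is an ∞/∞ indeterminate form.

Apply L'Hôpital's rule: differentiate numerator and denominator separately.
  f(x) = 3·x^3 + 2·x^2   ⇒   f'(x) = 9·x^2 + 4·x
  g(x) = 4·x^3   ⇒   g'(x) = 12·x^2
  lim(x→∞) f'(x)/g'(x) = lim(x→∞) (9·x^2 + 4·x)/(12·x^2)
  = 3/4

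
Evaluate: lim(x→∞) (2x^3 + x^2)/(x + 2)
This is an ∞/∞ indeterminate form.

Apply L'Hôpital's rule: differentiate numerator and denominator separately.
  f(x) = 2·x^3 + x^2   ⇒   f'(x) = 6·x^2 + 2·x
  g(x) = x + 2   ⇒   g'(x) = 1
  lim(x→∞) f'(x)/g'(x) = lim(x→∞) (6·x^2 + 2·x)/(1)
  = ∞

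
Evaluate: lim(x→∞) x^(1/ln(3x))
This is an exponential indeterminate form.

For exponential indeterminate forms, take the natural log:
  Let L = lim(x→∞) x^(1/ln(3x))
  Then ln(L) = lim(x→∞) [exponent × ln(base)]
  Evaluate using L'Hôpital or standard limits, then exponentiate.
  L = e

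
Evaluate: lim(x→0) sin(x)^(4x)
This is an exponential indeterminate form.

For exponential indeterminate forms, take the natural log:
  Let L = lim(x→0) sin(x)^(4x)
  Then ln(L) = lim(x→0) [exponent × ln(base)]
  Evaluate using L'Hôpital or standard limits, then exponentiate.
  L = 1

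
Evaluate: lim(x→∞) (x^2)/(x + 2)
This is an ∞/∞ indeterminate form.

Apply L'Hôpital's rule: differentiate numerator and denominator separately.
  f(x) = x^2   ⇒   f'(x) = 2·x
  g(x) = x + 2   ⇒   g'(x) = 1
  lim(x→∞) f'(x)/g'(x) = lim(x→∞) (2·x)/(1)
  = ∞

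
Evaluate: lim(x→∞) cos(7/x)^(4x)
This is an exponential indeterminate form.

For exponential indeterminate forms, take the natural log:
  Let L = lim(x→∞) cos(7/x)^(4x)
  Then ln(L) = lim(x→∞) [exponent × ln(base)]
  Evaluate using L'Hôpital or standard limits, then exponentiate.
  L = 1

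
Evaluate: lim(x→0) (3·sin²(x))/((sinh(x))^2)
This is a 0/0 indeterminate form.

Apply L'Hôpital's rule: differentiate numerator and denominator separately.
  f(x) = 3·sin(x)^2   ⇒   f'(x) = 6·sin(x)·cos(x)
  g(x) = sinh(x)^2   ⇒   g'(x) = 2·sinh(x)·cosh(x)
  lim(x→0) f'(x)/g'(x) = lim(x→0) (6·sin(x)·cos(x))/(2·sinh(x)·cosh(x))
  = 3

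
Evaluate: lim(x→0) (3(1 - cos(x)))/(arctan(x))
This is a 0/0 indeterminate form.

Apply L'Hôpital's rule: differentiate numerator and denominator separately.
  f(x) = 3 - 3·cos(x)   ⇒   f'(x) = 3·sin(x)
  g(x) = atan(x)   ⇒   g'(x) = 1/(x^2 + 1)
  lim(x→0) f'(x)/g'(x) = lim(x→0) (3·sin(x))/(1/(x^2 + 1))
  = 0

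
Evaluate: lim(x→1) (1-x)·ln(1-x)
This is a 0·∞ indeterminate form.

Rewrite 0·∞ as a quotient (0/0 or ∞/∞ form), then apply L'Hôpital's rule:
  lim(x→1) (1-x)·ln(1-x) = 0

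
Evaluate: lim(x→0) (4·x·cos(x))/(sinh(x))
This is a 0/0 indeterminate form.

Apply L'Hôpital's rule: differentiate numerator and denominator separately.
  f(x) = 4·x·cos(x)   ⇒   f'(x) = -4·x·sin(x) + 4·cos(x)
  g(x) = sinh(x)   ⇒   g'(x) = cosh(x)
  lim(x→0) f'(x)/g'(x) = lim(x→0) (-4·x·sin(x) + 4·cos(x))/(cosh(x))
  = 4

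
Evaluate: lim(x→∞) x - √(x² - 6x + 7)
This is an ∞-∞ indeterminate form.

Combine fractions or rationalize to convert ∞-∞ to 0/0 form:
  lim(x→∞) x - √(x² - 6x + 7) = 3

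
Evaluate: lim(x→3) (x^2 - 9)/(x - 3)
This is a standard limit.

Factor or rationalize the expression:
  lim(x→3) (x^2 - 9)/(x - 3) = 6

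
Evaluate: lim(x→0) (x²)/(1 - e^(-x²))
This is a 0/0 indeterminate form.

Apply L'Hôpital's rule: differentiate numerator and denominator separately.
  f(x) = x^2   ⇒   f'(x) = 2·x
  g(x) = 1 - e^(-x^2)   ⇒   g'(x) = 2·x·e^(-x^2)
  lim(x→0) f'(x)/g'(x) = lim(x→0) (2·x)/(2·x·e^(-x^2))
  = 1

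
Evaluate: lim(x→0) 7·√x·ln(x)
This is a 0·∞ indeterminate form.

Rewrite 0·∞ as a quotient (0/0 or ∞/∞ form), then apply L'Hôpital's rule:
  lim(x→0) 7·√x·ln(x) = 0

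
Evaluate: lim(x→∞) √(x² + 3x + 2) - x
This is an ∞-∞ indeterminate form.

Combine fractions or rationalize to convert ∞-∞ to 0/0 form:
  lim(x→∞) √(x² + 3x + 2) - x = 3/2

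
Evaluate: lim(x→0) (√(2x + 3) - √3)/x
This is a standard limit.

Factor or rationalize the expression:
  lim(x→0) (√(2x + 3) - √3)/x = sqrt(3)/3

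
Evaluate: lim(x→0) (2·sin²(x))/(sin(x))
This is a 0/0 indeterminate form.

Apply L'Hôpital's rule: differentiate numerator and denominator separately.
  f(x) = 2·sin(x)^2   ⇒   f'(x) = 4·sin(x)·cos(x)
  g(x) = sin(x)   ⇒   g'(x) = cos(x)
  lim(x→0) f'(x)/g'(x) = lim(x→0) (4·sin(x)·cos(x))/(cos(x))
  = 0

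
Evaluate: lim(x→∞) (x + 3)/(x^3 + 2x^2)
This is an ∞/∞ indeterminate form.

Apply L'Hôpital's rule: differentiate numerator and denominator separately.
  f(x) = x + 3   ⇒   f'(x) = 1
  g(x) = x^3 + 2·x^2   ⇒   g'(x) = 3·x^2 + 4·x
  lim(x→∞) f'(x)/g'(x) = lim(x→∞) (1)/(3·x^2 + 4·x)
  = 0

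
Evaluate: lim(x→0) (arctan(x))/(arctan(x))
This is a 0/0 indeterminate form.

Apply L'Hôpital's rule: differentiate numerator and denominator separately.
  f(x) = atan(x)   ⇒   f'(x) = 1/(x^2 + 1)
  g(x) = atan(x)   ⇒   g'(x) = 1/(x^2 + 1)
  lim(x→0) f'(x)/g'(x) = lim(x→0) (1/(x^2 + 1))/(1/(x^2 + 1))
  = 1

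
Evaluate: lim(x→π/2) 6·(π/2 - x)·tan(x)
This is a 0·∞ indeterminate form.

Rewrite 0·∞ as a quotient (0/0 or ∞/∞ form), then apply L'Hôpital's rule:
  lim(x→π/2) 6·(π/2 - x)·tan(x) = 6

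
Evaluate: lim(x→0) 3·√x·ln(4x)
This is a 0·∞ indeterminate form.

Rewrite 0·∞ as a quotient (0/0 or ∞/∞ form), then apply L'Hôpital's rule:
  lim(x→0) 3·√x·ln(4x) = 0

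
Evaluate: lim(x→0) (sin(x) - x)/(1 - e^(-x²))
This is a 0/0 indeterminate form.

Apply L'Hôpital's rule: differentiate numerator and denominator separately.
  f(x) = -x + sin(x)   ⇒   f'(x) = cos(x) - 1
  g(x) = 1 - e^(-x^2)   ⇒   g'(x) = 2·x·e^(-x^2)
  lim(x→0) f'(x)/g'(x) = lim(x→0) (cos(x) - 1)/(2·x·e^(-x^2))
  = 0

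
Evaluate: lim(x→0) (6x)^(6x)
This is an exponential indeterminate form.

For exponential indeterminate forms, take the natural log:
  Let L = lim(x→0) (6x)^(6x)
  Then ln(L) = lim(x→0) [exponent × ln(base)]
  Evaluate using L'Hôpital or standard limits, then exponentiate.
  L = 1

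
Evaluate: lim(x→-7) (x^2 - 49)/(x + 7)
This is a standard limit.

Factor or rationalize the expression:
  lim(x→-7) (x^2 - 49)/(x + 7) = -14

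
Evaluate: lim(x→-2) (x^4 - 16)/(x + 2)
This is a standard limit.

Factor or rationalize the expression:
  lim(x→-2) (x^4 - 16)/(x + 2) = -32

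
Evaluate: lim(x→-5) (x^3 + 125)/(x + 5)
This is a standard limit.

Factor or rationalize the expression:
  lim(x→-5) (x^3 + 125)/(x + 5) = 75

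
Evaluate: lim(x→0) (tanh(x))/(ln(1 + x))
This is a 0/0 indeterminate form.

Apply L'Hôpital's rule: differentiate numerator and denominator separately.
  f(x) = tanh(x)   ⇒   f'(x) = 1 - tanh(x)^2
  g(x) = ln(x + 1)   ⇒   g'(x) = 1/(x + 1)
  lim(x→0) f'(x)/g'(x) = lim(x→0) (1 - tanh(x)^2)/(1/(x + 1))
  = 1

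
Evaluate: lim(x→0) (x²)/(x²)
This is a 0/0 indeterminate form.

Apply L'Hôpital's rule: differentiate numerator and denominator separately.
  f(x) = x^2   ⇒   f'(x) = 2·x
  g(x) = x^2   ⇒   g'(x) = 2·x
  lim(x→0) f'(x)/g'(x) = lim(x→0) (2·x)/(2·x)
  = 1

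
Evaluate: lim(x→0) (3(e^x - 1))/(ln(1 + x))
This is a 0/0 indeterminate form.

Apply L'Hôpital's rule: differentiate numerator and denominator separately.
  f(x) = 3·e^(x) - 3   ⇒   f'(x) = 3·e^(x)
  g(x) = ln(x + 1)   ⇒   g'(x) = 1/(x + 1)
  lim(x→0) f'(x)/g'(x) = lim(x→0) (3·e^(x))/(1/(x + 1))
  = 3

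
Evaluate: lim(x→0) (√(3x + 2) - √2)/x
This is a standard limit.

Factor or rationalize the expression:
  lim(x→0) (√(3x + 2) - √2)/x = 3·sqrt(2)/4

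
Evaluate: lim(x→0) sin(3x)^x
This is an exponential indeterminate form.

For exponential indeterminate forms, take the natural log:
  Let L = lim(x→0) sin(3x)^x
  Then ln(L) = lim(x→0) [exponent × ln(base)]
  Evaluate using L'Hôpital or standard limits, then exponentiate.
  L = 1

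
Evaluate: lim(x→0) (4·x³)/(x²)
This is a 0/0 indeterminate form.

Apply L'Hôpital's rule: differentiate numerator and denominator separately.
  f(x) = 4·x^3   ⇒   f'(x) = 12·x^2
  g(x) = x^2   ⇒   g'(x) = 2·x
  lim(x→0) f'(x)/g'(x) = lim(x→0) (12·x^2)/(2·x)
  = 0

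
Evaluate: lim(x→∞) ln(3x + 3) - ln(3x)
This is an ∞-∞ indeterminate form.

Combine fractions or rationalize to convert ∞-∞ to 0/0 form:
  lim(x→∞) ln(3x + 3) - ln(3x) = 0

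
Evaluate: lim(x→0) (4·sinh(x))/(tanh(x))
This is a 0/0 indeterminate form.

Apply L'Hôpital's rule: differentiate numerator and denominator separately.
  f(x) = 4·sinh(x)   ⇒   f'(x) = 4·cosh(x)
  g(x) = tanh(x)   ⇒   g'(x) = 1 - tanh(x)^2
  lim(x→0) f'(x)/g'(x) = lim(x→0) (4·cosh(x))/(1 - tanh(x)^2)
  = 4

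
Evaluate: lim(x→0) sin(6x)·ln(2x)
This is a 0·∞ indeterminate form.

Rewrite 0·∞ as a quotient (0/0 or ∞/∞ form), then apply L'Hôpital's rule:
  lim(x→0) sin(6x)·ln(2x) = 0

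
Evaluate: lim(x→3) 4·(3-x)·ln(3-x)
This is a 0·∞ indeterminate form.

Rewrite 0·∞ as a quotient (0/0 or ∞/∞ form), then apply L'Hôpital's rule:
  lim(x→3) 4·(3-x)·ln(3-x) = 0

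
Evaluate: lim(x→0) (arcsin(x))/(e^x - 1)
This is a 0/0 indeterminate form.

Apply L'Hôpital's rule: differentiate numerator and denominator separately.
  f(x) = asin(x)   ⇒   f'(x) = 1/sqrt(1 - x^2)
  g(x) = e^(x) - 1   ⇒   g'(x) = e^(x)
  lim(x→0) f'(x)/g'(x) = lim(x→0) (1/sqrt(1 - x^2))/(e^(x))
  = 1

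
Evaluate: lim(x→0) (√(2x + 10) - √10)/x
This is a standard limit.

Factor or rationalize the expression:
  lim(x→0) (√(2x + 10) - √10)/x = sqrt(10)/10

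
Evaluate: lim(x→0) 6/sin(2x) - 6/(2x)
This is an ∞-∞ indeterminate form.

Combine fractions or rationalize to convert ∞-∞ to 0/0 form:
  lim(x→0) 6/sin(2x) - 6/(2x) = 0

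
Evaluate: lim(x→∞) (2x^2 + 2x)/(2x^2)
This is an ∞/∞ indeterminate form.

Apply L'Hôpital's rule: differentiate numerator and denominator separately.
  f(x) = 2·x^2 + 2·x   ⇒   f'(x) = 4·x + 2
  g(x) = 2·x^2   ⇒   g'(x) = 4·x
  lim(x→∞) f'(x)/g'(x) = lim(x→∞) (4·x + 2)/(4·x)
  = 1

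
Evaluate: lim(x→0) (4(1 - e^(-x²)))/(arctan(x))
This is a 0/0 indeterminate form.

Apply L'Hôpital's rule: differentiate numerator and denominator separately.
  f(x) = 4 - 4·e^(-x^2)   ⇒   f'(x) = 8·x·e^(-x^2)
  g(x) = atan(x)   ⇒   g'(x) = 1/(x^2 + 1)
  lim(x→0) f'(x)/g'(x) = lim(x→0) (8·x·e^(-x^2))/(1/(x^2 + 1))
  = 0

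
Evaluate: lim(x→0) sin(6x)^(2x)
This is an exponential indeterminate form.

For exponential indeterminate forms, take the natural log:
  Let L = lim(x→0) sin(6x)^(2x)
  Then ln(L) = lim(x→0) [exponent × ln(base)]
  Evaluate using L'Hôpital or standard limits, then exponentiate.
  L = 1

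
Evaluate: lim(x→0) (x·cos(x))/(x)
This is a 0/0 indeterminate form.

Apply L'Hôpital's rule: differentiate numerator and denominator separately.
  f(x) = x·cos(x)   ⇒   f'(x) = -x·sin(x) + cos(x)
  g(x) = x   ⇒   g'(x) = 1
  lim(x→0) f'(x)/g'(x) = lim(x→0) (-x·sin(x) + cos(x))/(1)
  = 1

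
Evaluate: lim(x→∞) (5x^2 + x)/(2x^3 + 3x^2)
This is an ∞/∞ indeterminate form.

Apply L'Hôpital's rule: differentiate numerator and denominator separately.
  f(x) = 5·x^2 + x   ⇒   f'(x) = 10·x + 1
  g(x) = 2·x^3 + 3·x^2   ⇒   g'(x) = 6·x^2 + 6·x
  lim(x→∞) f'(x)/g'(x) = lim(x→∞) (10·x + 1)/(6·x^2 + 6·x)
  = 0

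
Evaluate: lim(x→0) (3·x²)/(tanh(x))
This is a 0/0 indeterminate form.

Apply L'Hôpital's rule: differentiate numerator and denominator separately.
  f(x) = 3·x^2   ⇒   f'(x) = 6·x
  g(x) = tanh(x)   ⇒   g'(x) = 1 - tanh(x)^2
  lim(x→0) f'(x)/g'(x) = lim(x→0) (6·x)/(1 - tanh(x)^2)
  = 0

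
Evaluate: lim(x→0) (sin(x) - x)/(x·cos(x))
This is a 0/0 indeterminate form.

Apply L'Hôpital's rule: differentiate numerator and denominator separately.
  f(x) = -x + sin(x)   ⇒   f'(x) = cos(x) - 1
  g(x) = x·cos(x)   ⇒   g'(x) = -x·sin(x) + cos(x)
  lim(x→0) f'(x)/g'(x) = lim(x→0) (cos(x) - 1)/(-x·sin(x) + cos(x))
  = 0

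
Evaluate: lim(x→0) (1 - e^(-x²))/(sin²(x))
This is a 0/0 indeterminate form.

Apply L'Hôpital's rule: differentiate numerator and denominator separately.
  f(x) = 1 - e^(-x^2)   ⇒   f'(x) = 2·x·e^(-x^2)
  g(x) = sin(x)^2   ⇒   g'(x) = 2·sin(x)·cos(x)
  lim(x→0) f'(x)/g'(x) = lim(x→0) (2·x·e^(-x^2))/(2·sin(x)·cos(x))
  = 1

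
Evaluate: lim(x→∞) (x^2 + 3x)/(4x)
This is an ∞/∞ indeterminate form.

Apply L'Hôpital's rule: differentiate numerator and denominator separately.
  f(x) = x^2 + 3·x   ⇒   f'(x) = 2·x + 3
  g(x) = 4·x   ⇒   g'(x) = 4
  lim(x→∞) f'(x)/g'(x) = lim(x→∞) (2·x + 3)/(4)
  = ∞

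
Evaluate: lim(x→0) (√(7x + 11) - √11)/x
This is a standard limit.

Factor or rationalize the expression:
  lim(x→0) (√(7x + 11) - √11)/x = 7·sqrt(11)/22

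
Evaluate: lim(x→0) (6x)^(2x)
This is an exponential indeterminate form.

For exponential indeterminate forms, take the natural log:
  Let L = lim(x→0) (6x)^(2x)
  Then ln(L) = lim(x→0) [exponent × ln(base)]
  Evaluate using L'Hôpital or standard limits, then exponentiate.
  L = 1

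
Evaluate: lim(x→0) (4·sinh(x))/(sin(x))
This is a 0/0 indeterminate form.

Apply L'Hôpital's rule: differentiate numerator and denominator separately.
  f(x) = 4·sinh(x)   ⇒   f'(x) = 4·cosh(x)
  g(x) = sin(x)   ⇒   g'(x) = cos(x)
  lim(x→0) f'(x)/g'(x) = lim(x→0) (4·cosh(x))/(cos(x))
  = 4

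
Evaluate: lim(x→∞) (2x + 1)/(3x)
This is an ∞/∞ indeterminate form.

Apply L'Hôpital's rule: differentiate numerator and denominator separately.
  f(x) = 2·x + 1   ⇒   f'(x) = 2
  g(x) = 3·x   ⇒   g'(x) = 3
  lim(x→∞) f'(x)/g'(x) = lim(x→∞) (2)/(3)
  = 2/3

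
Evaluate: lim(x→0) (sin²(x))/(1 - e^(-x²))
This is a 0/0 indeterminate form.

Apply L'Hôpital's rule: differentiate numerator and denominator separately.
  f(x) = sin(x)^2   ⇒   f'(x) = 2·sin(x)·cos(x)
  g(x) = 1 - e^(-x^2)   ⇒   g'(x) = 2·x·e^(-x^2)
  lim(x→0) f'(x)/g'(x) = lim(x→0) (2·sin(x)·cos(x))/(2·x·e^(-x^2))
  = 1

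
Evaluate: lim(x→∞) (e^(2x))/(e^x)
This is an ∞/∞ indeterminate form.

Apply L'Hôpital's rule: differentiate numerator and denominator separately.
  f(x) = e^(2·x)   ⇒   f'(x) = 2·e^(2·x)
  g(x) = e^(x)   ⇒   g'(x) = e^(x)
  lim(x→∞) f'(x)/g'(x) = lim(x→∞) (2·e^(2·x))/(e^(x))
  = ∞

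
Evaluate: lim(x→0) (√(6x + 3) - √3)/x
This is a standard limit.

Factor or rationalize the expression:
  lim(x→0) (√(6x + 3) - √3)/x = sqrt(3)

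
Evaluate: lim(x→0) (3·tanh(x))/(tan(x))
This is a 0/0 indeterminate form.

Apply L'Hôpital's rule: differentiate numerator and denominator separately.
  f(x) = 3·tanh(x)   ⇒   f'(x) = 3 - 3·tanh(x)^2
  g(x) = tan(x)   ⇒   g'(x) = tan(x)^2 + 1
  lim(x→0) f'(x)/g'(x) = lim(x→0) (3 - 3·tanh(x)^2)/(tan(x)^2 + 1)
  = 3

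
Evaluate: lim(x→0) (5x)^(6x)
This is an exponential indeterminate form.

For exponential indeterminate forms, take the natural log:
  Let L = lim(x→0) (5x)^(6x)
  Then ln(L) = lim(x→0) [exponent × ln(base)]
  Evaluate using L'Hôpital or standard limits, then exponentiate.
  L = 1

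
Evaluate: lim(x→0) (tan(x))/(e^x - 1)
This is a 0/0 indeterminate form.

Apply L'Hôpital's rule: differentiate numerator and denominator separately.
  f(x) = tan(x)   ⇒   f'(x) = tan(x)^2 + 1
  g(x) = e^(x) - 1   ⇒   g'(x) = e^(x)
  lim(x→0) f'(x)/g'(x) = lim(x→0) (tan(x)^2 + 1)/(e^(x))
  = 1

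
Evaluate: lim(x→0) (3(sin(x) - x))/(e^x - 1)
This is a 0/0 indeterminate form.

Apply L'Hôpital's rule: differentiate numerator and denominator separately.
  f(x) = -3·x + 3·sin(x)   ⇒   f'(x) = 3·cos(x) - 3
  g(x) = e^(x) - 1   ⇒   g'(x) = e^(x)
  lim(x→0) f'(x)/g'(x) = lim(x→0) (3·cos(x) - 3)/(e^(x))
  = 0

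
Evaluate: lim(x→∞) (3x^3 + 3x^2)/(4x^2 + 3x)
This is an ∞/∞ indeterminate form.

Apply L'Hôpital's rule: differentiate numerator and denominator separately.
  f(x) = 3·x^3 + 3·x^2   ⇒   f'(x) = 9·x^2 + 6·x
  g(x) = 4·x^2 + 3·x   ⇒   g'(x) = 8·x + 3
  lim(x→∞) f'(x)/g'(x) = lim(x→∞) (9·x^2 + 6·x)/(8·x + 3)
  = ∞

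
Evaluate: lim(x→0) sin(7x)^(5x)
This is an exponential indeterminate form.

For exponential indeterminate forms, take the natural log:
  Let L = lim(x→0) sin(7x)^(5x)
  Then ln(L) = lim(x→0) [exponent × ln(base)]
  Evaluate using L'Hôpital or standard limits, then exponentiate.
  L = 1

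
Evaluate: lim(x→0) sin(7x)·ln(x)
This is a 0·∞ indeterminate form.

Rewrite 0·∞ as a quotient (0/0 or ∞/∞ form), then apply L'Hôpital's rule:
  lim(x→0) sin(7x)·ln(x) = 0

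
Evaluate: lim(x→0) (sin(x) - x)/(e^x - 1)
This is a 0/0 indeterminate form.

Apply L'Hôpital's rule: differentiate numerator and denominator separately.
  f(x) = -x + sin(x)   ⇒   f'(x) = cos(x) - 1
  g(x) = e^(x) - 1   ⇒   g'(x) = e^(x)
  lim(x→0) f'(x)/g'(x) = lim(x→0) (cos(x) - 1)/(e^(x))
  = 0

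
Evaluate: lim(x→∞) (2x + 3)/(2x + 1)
This is an ∞/∞ indeterminate form.

Apply L'Hôpital's rule: differentiate numerator and denominator separately.
  f(x) = 2·x + 3   ⇒   f'(x) = 2
  g(x) = 2·x + 1   ⇒   g'(x) = 2
  lim(x→∞) f'(x)/g'(x) = lim(x→∞) (2)/(2)
  = 1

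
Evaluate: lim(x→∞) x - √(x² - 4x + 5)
This is an ∞-∞ indeterminate form.

Combine fractions or rationalize to convert ∞-∞ to 0/0 form:
  lim(x→∞) x - √(x² - 4x + 5) = 2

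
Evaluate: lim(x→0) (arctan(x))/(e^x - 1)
This is a 0/0 indeterminate form.

Apply L'Hôpital's rule: differentiate numerator and denominator separately.
  f(x) = atan(x)   ⇒   f'(x) = 1/(x^2 + 1)
  g(x) = e^(x) - 1   ⇒   g'(x) = e^(x)
  lim(x→0) f'(x)/g'(x) = lim(x→0) (1/(x^2 + 1))/(e^(x))
  = 1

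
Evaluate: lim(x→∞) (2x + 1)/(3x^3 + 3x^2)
This is an ∞/∞ indeterminate form.

Apply L'Hôpital's rule: differentiate numerator and denominator separately.
  f(x) = 2·x + 1   ⇒   f'(x) = 2
  g(x) = 3·x^3 + 3·x^2   ⇒   g'(x) = 9·x^2 + 6·x
  lim(x→∞) f'(x)/g'(x) = lim(x→∞) (2)/(9·x^2 + 6·x)
  = 0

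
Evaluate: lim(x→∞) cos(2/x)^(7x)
This is an exponential indeterminate form.

For exponential indeterminate forms, take the natural log:
  Let L = lim(x→∞) cos(2/x)^(7x)
  Then ln(L) = lim(x→∞) [exponent × ln(base)]
  Evaluate using L'Hôpital or standard limits, then exponentiate.
  L = 1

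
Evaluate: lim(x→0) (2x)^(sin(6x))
This is an exponential indeterminate form.

For exponential indeterminate forms, take the natural log:
  Let L = lim(x→0) (2x)^(sin(6x))
  Then ln(L) = lim(x→0) [exponent × ln(base)]
  Evaluate using L'Hôpital or standard limits, then exponentiate.
  L = 1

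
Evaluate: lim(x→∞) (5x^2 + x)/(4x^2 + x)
This is an ∞/∞ indeterminate form.

Apply L'Hôpital's rule: differentiate numerator and denominator separately.
  f(x) = 5·x^2 + x   ⇒   f'(x) = 10·x + 1
  g(x) = 4·x^2 + x   ⇒   g'(x) = 8·x + 1
  lim(x→∞) f'(x)/g'(x) = lim(x→∞) (10·x + 1)/(8·x + 1)
  = 5/4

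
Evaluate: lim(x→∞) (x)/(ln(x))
This is an ∞/∞ indeterminate form.

Apply L'Hôpital's rule: differentiate numerator and denominator separately.
  f(x) = x   ⇒   f'(x) = 1
  g(x) = ln(x)   ⇒   g'(x) = 1/x
  lim(x→∞) f'(x)/g'(x) = lim(x→∞) (1)/(1/x)
  = ∞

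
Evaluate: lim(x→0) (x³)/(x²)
This is a 0/0 indeterminate form.

Apply L'Hôpital's rule: differentiate numerator and denominator separately.
  f(x) = x^3   ⇒   f'(x) = 3·x^2
  g(x) = x^2   ⇒   g'(x) = 2·x
  lim(x→0) f'(x)/g'(x) = lim(x→0) (3·x^2)/(2·x)
  = 0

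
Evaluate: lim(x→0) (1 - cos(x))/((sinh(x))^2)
This is a 0/0 indeterminate form.

Apply L'Hôpital's rule: differentiate numerator and denominator separately.
  f(x) = 1 - cos(x)   ⇒   f'(x) = sin(x)
  g(x) = sinh(x)^2   ⇒   g'(x) = 2·sinh(x)·cosh(x)
  lim(x→0) f'(x)/g'(x) = lim(x→0) (sin(x))/(2·sinh(x)·cosh(x))
  = 1/2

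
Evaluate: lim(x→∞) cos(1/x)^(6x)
This is an exponential indeterminate form.

For exponential indeterminate forms, take the natural log:
  Let L = lim(x→∞) cos(1/x)^(6x)
  Then ln(L) = lim(x→∞) [exponent × ln(base)]
  Evaluate using L'Hôpital or standard limits, then exponentiate.
  L = 1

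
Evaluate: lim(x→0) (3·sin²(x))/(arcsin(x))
This is a 0/0 indeterminate form.

Apply L'Hôpital's rule: differentiate numerator and denominator separately.
  f(x) = 3·sin(x)^2   ⇒   f'(x) = 6·sin(x)·cos(x)
  g(x) = asin(x)   ⇒   g'(x) = 1/sqrt(1 - x^2)
  lim(x→0) f'(x)/g'(x) = lim(x→0) (6·sin(x)·cos(x))/(1/sqrt(1 - x^2))
  = 0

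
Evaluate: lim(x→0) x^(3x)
This is an exponential indeterminate form.

For exponential indeterminate forms, take the natural log:
  Let L = lim(x→0) x^(3x)
  Then ln(L) = lim(x→0) [exponent × ln(base)]
  Evaluate using L'Hôpital or standard limits, then exponentiate.
  L = 1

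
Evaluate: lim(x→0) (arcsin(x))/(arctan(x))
This is a 0/0 indeterminate form.

Apply L'Hôpital's rule: differentiate numerator and denominator separately.
  f(x) = asin(x)   ⇒   f'(x) = 1/sqrt(1 - x^2)
  g(x) = atan(x)   ⇒   g'(x) = 1/(x^2 + 1)
  lim(x→0) f'(x)/g'(x) = lim(x→0) (1/sqrt(1 - x^2))/(1/(x^2 + 1))
  = 1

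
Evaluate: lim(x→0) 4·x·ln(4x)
This is a 0·∞ indeterminate form.

Rewrite 0·∞ as a quotient (0/0 or ∞/∞ form), then apply L'Hôpital's rule:
  lim(x→0) 4·x·ln(4x) = 0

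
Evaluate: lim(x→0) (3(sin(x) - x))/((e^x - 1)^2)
This is a 0/0 indeterminate form.

Apply L'Hôpital's rule: differentiate numerator and denominator separately.
  f(x) = -3·x + 3·sin(x)   ⇒   f'(x) = 3·cos(x) - 3
  g(x) = (e^(x) - 1)^2   ⇒   g'(x) = 2·(e^(x) - 1)·e^(x)
  lim(x→0) f'(x)/g'(x) = lim(x→0) (3·cos(x) - 3)/(2·(e^(x) - 1)·e^(x))
  = 0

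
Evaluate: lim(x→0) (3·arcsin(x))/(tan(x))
This is a 0/0 indeterminate form.

Apply L'Hôpital's rule: differentiate numerator and denominator separately.
  f(x) = 3·asin(x)   ⇒   f'(x) = 3/sqrt(1 - x^2)
  g(x) = tan(x)   ⇒   g'(x) = tan(x)^2 + 1
  lim(x→0) f'(x)/g'(x) = lim(x→0) (3/sqrt(1 - x^2))/(tan(x)^2 + 1)
  = 3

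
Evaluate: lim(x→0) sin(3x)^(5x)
This is an exponential indeterminate form.

For exponential indeterminate forms, take the natural log:
  Let L = lim(x→0) sin(3x)^(5x)
  Then ln(L) = lim(x→0) [exponent × ln(base)]
  Evaluate using L'Hôpital or standard limits, then exponentiate.
  L = 1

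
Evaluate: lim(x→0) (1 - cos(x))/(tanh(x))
This is a 0/0 indeterminate form.

Apply L'Hôpital's rule: differentiate numerator and denominator separately.
  f(x) = 1 - cos(x)   ⇒   f'(x) = sin(x)
  g(x) = tanh(x)   ⇒   g'(x) = 1 - tanh(x)^2
  lim(x→0) f'(x)/g'(x) = lim(x→0) (sin(x))/(1 - tanh(x)^2)
  = 0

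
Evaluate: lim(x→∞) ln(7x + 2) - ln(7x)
This is an ∞-∞ indeterminate form.

Combine fractions or rationalize to convert ∞-∞ to 0/0 form:
  lim(x→∞) ln(7x + 2) - ln(7x) = 0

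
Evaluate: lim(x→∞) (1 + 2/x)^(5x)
This is an exponential indeterminate form.

For exponential indeterminate forms, take the natural log:
  Let L = lim(x→∞) (1 + 2/x)^(5x)
  Then ln(L) = lim(x→∞) [exponent × ln(base)]
  Evaluate using L'Hôpital or standard limits, then exponentiate.
  L = e^(10)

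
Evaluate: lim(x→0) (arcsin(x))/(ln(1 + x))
This is a 0/0 indeterminate form.

Apply L'Hôpital's rule: differentiate numerator and denominator separately.
  f(x) = asin(x)   ⇒   f'(x) = 1/sqrt(1 - x^2)
  g(x) = ln(x + 1)   ⇒   g'(x) = 1/(x + 1)
  lim(x→0) f'(x)/g'(x) = lim(x→0) (1/sqrt(1 - x^2))/(1/(x + 1))
  = 1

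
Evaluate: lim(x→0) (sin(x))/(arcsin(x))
This is a 0/0 indeterminate form.

Apply L'Hôpital's rule: differentiate numerator and denominator separately.
  f(x) = sin(x)   ⇒   f'(x) = cos(x)
  g(x) = asin(x)   ⇒   g'(x) = 1/sqrt(1 - x^2)
  lim(x→0) f'(x)/g'(x) = lim(x→0) (cos(x))/(1/sqrt(1 - x^2))
  = 1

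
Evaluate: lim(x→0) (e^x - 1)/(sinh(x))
This is a 0/0 indeterminate form.

Apply L'Hôpital's rule: differentiate numerator and denominator separately.
  f(x) = e^(x) - 1   ⇒   f'(x) = e^(x)
  g(x) = sinh(x)   ⇒   g'(x) = cosh(x)
  lim(x→0) f'(x)/g'(x) = lim(x→0) (e^(x))/(cosh(x))
  = 1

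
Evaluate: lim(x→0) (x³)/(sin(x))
This is a 0/0 indeterminate form.

Apply L'Hôpital's rule: differentiate numerator and denominator separately.
  f(x) = x^3   ⇒   f'(x) = 3·x^2
  g(x) = sin(x)   ⇒   g'(x) = cos(x)
  lim(x→0) f'(x)/g'(x) = lim(x→0) (3·x^2)/(cos(x))
  = 0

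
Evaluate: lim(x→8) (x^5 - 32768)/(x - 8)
This is a standard limit.

Factor or rationalize the expression:
  lim(x→8) (x^5 - 32768)/(x - 8) = 20480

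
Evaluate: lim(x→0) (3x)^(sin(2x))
This is an exponential indeterminate form.

For exponential indeterminate forms, take the natural log:
  Let L = lim(x→0) (3x)^(sin(2x))
  Then ln(L) = lim(x→0) [exponent × ln(base)]
  Evaluate using L'Hôpital or standard limits, then exponentiate.
  L = 1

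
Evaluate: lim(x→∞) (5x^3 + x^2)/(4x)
This is an ∞/∞ indeterminate form.

Apply L'Hôpital's rule: differentiate numerator and denominator separately.
  f(x) = 5·x^3 + x^2   ⇒   f'(x) = 15·x^2 + 2·x
  g(x) = 4·x   ⇒   g'(x) = 4
  lim(x→∞) f'(x)/g'(x) = lim(x→∞) (15·x^2 + 2·x)/(4)
  = ∞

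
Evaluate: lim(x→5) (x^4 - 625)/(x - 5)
This is a standard limit.

Factor or rationalize the expression:
  lim(x→5) (x^4 - 625)/(x - 5) = 500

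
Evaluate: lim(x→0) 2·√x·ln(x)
This is a 0·∞ indeterminate form.

Rewrite 0·∞ as a quotient (0/0 or ∞/∞ form), then apply L'Hôpital's rule:
  lim(x→0) 2·√x·ln(x) = 0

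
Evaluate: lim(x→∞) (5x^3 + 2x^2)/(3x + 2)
This is an ∞/∞ indeterminate form.

Apply L'Hôpital's rule: differentiate numerator and denominator separately.
  f(x) = 5·x^3 + 2·x^2   ⇒   f'(x) = 15·x^2 + 4·x
  g(x) = 3·x + 2   ⇒   g'(x) = 3
  lim(x→∞) f'(x)/g'(x) = lim(x→∞) (15·x^2 + 4·x)/(3)
  = ∞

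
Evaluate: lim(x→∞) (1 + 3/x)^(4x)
This is an exponential indeterminate form.

For exponential indeterminate forms, take the natural log:
  Let L = lim(x→∞) (1 + 3/x)^(4x)
  Then ln(L) = lim(x→∞) [exponent × ln(base)]
  Evaluate using L'Hôpital or standard limits, then exponentiate.
  L = e^(12)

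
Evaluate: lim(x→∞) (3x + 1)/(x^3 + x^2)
This is an ∞/∞ indeterminate form.

Apply L'Hôpital's rule: differentiate numerator and denominator separately.
  f(x) = 3·x + 1   ⇒   f'(x) = 3
  g(x) = x^3 + x^2   ⇒   g'(x) = 3·x^2 + 2·x
  lim(x→∞) f'(x)/g'(x) = lim(x→∞) (3)/(3·x^2 + 2·x)
  = 0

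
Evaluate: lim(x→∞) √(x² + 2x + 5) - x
This is an ∞-∞ indeterminate form.

Combine fractions or rationalize to convert ∞-∞ to 0/0 form:
  lim(x→∞) √(x² + 2x + 5) - x = 1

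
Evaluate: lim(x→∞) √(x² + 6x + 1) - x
This is an ∞-∞ indeterminate form.

Combine fractions or rationalize to convert ∞-∞ to 0/0 form:
  lim(x→∞) √(x² + 6x + 1) - x = 3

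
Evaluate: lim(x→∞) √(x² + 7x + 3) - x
This is an ∞-∞ indeterminate form.

Combine fractions or rationalize to convert ∞-∞ to 0/0 form:
  lim(x→∞) √(x² + 7x + 3) - x = 7/2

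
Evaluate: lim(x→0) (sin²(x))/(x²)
This is a 0/0 indeterminate form.

Apply L'Hôpital's rule: differentiate numerator and denominator separately.
  f(x) = sin(x)^2   ⇒   f'(x) = 2·sin(x)·cos(x)
  g(x) = x^2   ⇒   g'(x) = 2·x
  lim(x→0) f'(x)/g'(x) = lim(x→0) (2·sin(x)·cos(x))/(2·x)
  = 1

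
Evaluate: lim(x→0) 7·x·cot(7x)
This is a 0·∞ indeterminate form.

Rewrite 0·∞ as a quotient (0/0 or ∞/∞ form), then apply L'Hôpital's rule:
  lim(x→0) 7·x·cot(7x) = 1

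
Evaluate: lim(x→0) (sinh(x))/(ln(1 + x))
This is a 0/0 indeterminate form.

Apply L'Hôpital's rule: differentiate numerator and denominator separately.
  f(x) = sinh(x)   ⇒   f'(x) = cosh(x)
  g(x) = ln(x + 1)   ⇒   g'(x) = 1/(x + 1)
  lim(x→0) f'(x)/g'(x) = lim(x→0) (cosh(x))/(1/(x + 1))
  = 1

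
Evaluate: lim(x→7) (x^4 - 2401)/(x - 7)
This is a standard limit.

Factor or rationalize the expression:
  lim(x→7) (x^4 - 2401)/(x - 7) = 1372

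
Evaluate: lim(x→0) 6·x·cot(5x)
This is a 0·∞ indeterminate form.

Rewrite 0·∞ as a quotient (0/0 or ∞/∞ form), then apply L'Hôpital's rule:
  lim(x→0) 6·x·cot(5x) = 6/5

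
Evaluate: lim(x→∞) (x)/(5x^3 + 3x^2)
This is an ∞/∞ indeterminate form.

Apply L'Hôpital's rule: differentiate numerator and denominator separately.
  f(x) = x   ⇒   f'(x) = 1
  g(x) = 5·x^3 + 3·x^2   ⇒   g'(x) = 15·x^2 + 6·x
  lim(x→∞) f'(x)/g'(x) = lim(x→∞) (1)/(15·x^2 + 6·x)
  = 0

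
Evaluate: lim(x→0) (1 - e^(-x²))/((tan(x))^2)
This is a 0/0 indeterminate form.

Apply L'Hôpital's rule: differentiate numerator and denominator separately.
  f(x) = 1 - e^(-x^2)   ⇒   f'(x) = 2·x·e^(-x^2)
  g(x) = tan(x)^2   ⇒   g'(x) = (2·tan(x)^2 + 2)·tan(x)
  lim(x→0) f'(x)/g'(x) = lim(x→0) (2·x·e^(-x^2))/((2·tan(x)^2 + 2)·tan(x))
  = 1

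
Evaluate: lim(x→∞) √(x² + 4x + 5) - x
This is an ∞-∞ indeterminate form.

Combine fractions or rationalize to convert ∞-∞ to 0/0 form:
  lim(x→∞) √(x² + 4x + 5) - x = 2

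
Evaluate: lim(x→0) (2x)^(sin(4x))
This is an exponential indeterminate form.

For exponential indeterminate forms, take the natural log:
  Let L = lim(x→0) (2x)^(sin(4x))
  Then ln(L) = lim(x→0) [exponent × ln(base)]
  Evaluate using L'Hôpital or standard limits, then exponentiate.
  L = 1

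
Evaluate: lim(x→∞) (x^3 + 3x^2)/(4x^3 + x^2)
This is an ∞/∞ indeterminate form.

Apply L'Hôpital's rule: differentiate numerator and denominator separately.
  f(x) = x^3 + 3·x^2   ⇒   f'(x) = 3·x^2 + 6·x
  g(x) = 4·x^3 + x^2   ⇒   g'(x) = 12·x^2 + 2·x
  lim(x→∞) f'(x)/g'(x) = lim(x→∞) (3·x^2 + 6·x)/(12·x^2 + 2·x)
  = 1/4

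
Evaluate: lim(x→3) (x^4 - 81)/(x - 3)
This is a standard limit.

Factor or rationalize the expression:
  lim(x→3) (x^4 - 81)/(x - 3) = 108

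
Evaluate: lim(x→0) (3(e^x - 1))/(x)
This is a 0/0 indeterminate form.

Apply L'Hôpital's rule: differentiate numerator and denominator separately.
  f(x) = 3·e^(x) - 3   ⇒   f'(x) = 3·e^(x)
  g(x) = x   ⇒   g'(x) = 1
  lim(x→0) f'(x)/g'(x) = lim(x→0) (3·e^(x))/(1)
  = 3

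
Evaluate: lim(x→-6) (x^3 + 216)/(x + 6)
This is a standard limit.

Factor or rationalize the expression:
  lim(x→-6) (x^3 + 216)/(x + 6) = 108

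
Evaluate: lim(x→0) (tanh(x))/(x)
This is a 0/0 indeterminate form.

Apply L'Hôpital's rule: differentiate numerator and denominator separately.
  f(x) = tanh(x)   ⇒   f'(x) = 1 - tanh(x)^2
  g(x) = x   ⇒   g'(x) = 1
  lim(x→0) f'(x)/g'(x) = lim(x→0) (1 - tanh(x)^2)/(1)
  = 1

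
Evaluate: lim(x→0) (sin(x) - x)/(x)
This is a 0/0 indeterminate form.

Apply L'Hôpital's rule: differentiate numerator and denominator separately.
  f(x) = -x + sin(x)   ⇒   f'(x) = cos(x) - 1
  g(x) = x   ⇒   g'(x) = 1
  lim(x→0) f'(x)/g'(x) = lim(x→0) (cos(x) - 1)/(1)
  = 0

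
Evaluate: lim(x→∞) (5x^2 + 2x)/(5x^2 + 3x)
This is an ∞/∞ indeterminate form.

Apply L'Hôpital's rule: differentiate numerator and denominator separately.
  f(x) = 5·x^2 + 2·x   ⇒   f'(x) = 10·x + 2
  g(x) = 5·x^2 + 3·x   ⇒   g'(x) = 10·x + 3
  lim(x→∞) f'(x)/g'(x) = lim(x→∞) (10·x + 2)/(10·x + 3)
  = 1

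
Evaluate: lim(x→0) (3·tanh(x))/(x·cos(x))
This is a 0/0 indeterminate form.

Apply L'Hôpital's rule: differentiate numerator and denominator separately.
  f(x) = 3·tanh(x)   ⇒   f'(x) = 3 - 3·tanh(x)^2
  g(x) = x·cos(x)   ⇒   g'(x) = -x·sin(x) + cos(x)
  lim(x→0) f'(x)/g'(x) = lim(x→0) (3 - 3·tanh(x)^2)/(-x·sin(x) + cos(x))
  = 3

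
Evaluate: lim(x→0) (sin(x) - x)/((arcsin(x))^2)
This is a 0/0 indeterminate form.

Apply L'Hôpital's rule: differentiate numerator and denominator separately.
  f(x) = -x + sin(x)   ⇒   f'(x) = cos(x) - 1
  g(x) = asin(x)^2   ⇒   g'(x) = 2·asin(x)/sqrt(1 - x^2)
  lim(x→0) f'(x)/g'(x) = lim(x→0) (cos(x) - 1)/(2·asin(x)/sqrt(1 - x^2))
  = 0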